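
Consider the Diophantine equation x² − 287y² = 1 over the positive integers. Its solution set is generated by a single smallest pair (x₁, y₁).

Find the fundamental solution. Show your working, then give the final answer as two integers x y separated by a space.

[16; 1,15,1,32] for √287; ℓ=4 ⇒ convergent index 3
step 0: (16, 1)  from 16·(1,0) + (0,1)
step 1: (17, 1)  from 1·(16,1) + (1,0)
step 2: (271, 16)  from 15·(17,1) + (16,1)
step 3: (288, 17)  from 1·(271,16) + (17,1)
(x₁, y₁) = (288, 17);  288² − 287·17² = 1 ✓

288 17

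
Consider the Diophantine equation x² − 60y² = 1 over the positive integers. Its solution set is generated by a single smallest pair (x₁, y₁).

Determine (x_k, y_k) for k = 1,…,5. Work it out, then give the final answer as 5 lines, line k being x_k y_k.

√60 = [7; 1,2,1,14, …], period ℓ=4 (even) → k=3
i=0: a=7 ⇒ p=7, q=1
i=1: a=1 ⇒ p=8, q=1
i=2: a=2 ⇒ p=23, q=3
i=3: a=1 ⇒ p=31, q=4
fundamental: x₁=31, y₁=4  (since 961 − 60·16 = 1)
k=2:  x_2 = 31·31+60·4·4 = 1921,  y_2 = 31·4+4·31 = 248
k=3:  x_3 = 31·1921+60·4·248 = 119071,  y_3 = 31·248+4·1921 = 15372
k=4:  x_4 = 31·119071+60·4·15372 = 7380481,  y_4 = 31·15372+4·119071 = 952816
k=5:  x_5 = 31·7380481+60·4·952816 = 457470751,  y_5 = 31·952816+4·7380481 = 59059220

31 4
1921 248
119071 15372
7380481 952816
457470751 59059220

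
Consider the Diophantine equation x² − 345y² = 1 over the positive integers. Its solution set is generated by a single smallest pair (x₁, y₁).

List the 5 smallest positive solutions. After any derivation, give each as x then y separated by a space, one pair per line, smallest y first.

6761 364
91422241 4922008
1236211536041 66555391812
16716052298924161 899962003159856
226034457949840969001 12169286140172181020

[18; 1,1,2,1,6,1,2,1,1,36] for √345; ℓ=10 ⇒ convergent index 9
i=0: a=18 ⇒ p=18, q=1
i=1: a=1 ⇒ p=19, q=1
i=2: a=1 ⇒ p=37, q=2
i=3: a=2 ⇒ p=93, q=5
i=4: a=1 ⇒ p=130, q=7
i=5: a=6 ⇒ p=873, q=47
…
i=7: a=2 ⇒ p=2879, q=155
i=8: a=1 ⇒ p=3882, q=209
i=9: a=1 ⇒ p=6761, q=364
fundamental: x₁=6761, y₁=364  (since 45711121 − 345·132496 = 1)
k=2:  x_2 = 6761·6761+345·364·364 = 91422241,  y_2 = 6761·364+364·6761 = 4922008
k=3:  x_3 = 6761·91422241+345·364·4922008 = 1236211536041,  y_3 = 6761·4922008+364·91422241 = 66555391812
k=4:  x_4 = 6761·1236211536041+345·364·66555391812 = 16716052298924161,  y_4 = 6761·66555391812+364·1236211536041 = 899962003159856
k=5:  x_5 = 6761·16716052298924161+345·364·899962003159856 = 226034457949840969001,  y_5 = 6761·899962003159856+364·16716052298924161 = 12169286140172181020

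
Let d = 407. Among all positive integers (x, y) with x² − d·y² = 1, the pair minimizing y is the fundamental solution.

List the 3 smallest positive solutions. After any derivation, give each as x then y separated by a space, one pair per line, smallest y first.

2663 132
14183137 703032
75539384999 3744348300

√407 → a₀=20, period (5,1,2,1,5,40); ℓ=6 even so k=5
a_0=20:  p_0=20·1+0=20,  q_0=20·0+1=1
a_1=5:  p_1=5·20+1=101,  q_1=5·1+0=5
a_2=1:  p_2=1·101+20=121,  q_2=1·5+1=6
a_3=2:  p_3=2·121+101=343,  q_3=2·6+5=17
a_4=1:  p_4=1·343+121=464,  q_4=1·17+6=23
a_5=5:  p_5=5·464+343=2663,  q_5=5·23+17=132
(x₁, y₁) = (2663, 132);  2663² − 407·132² = 1 ✓
(2663+132√407)^2 = 14183137 + 703032√407
(2663+132√407)^3 = 75539384999 + 3744348300√407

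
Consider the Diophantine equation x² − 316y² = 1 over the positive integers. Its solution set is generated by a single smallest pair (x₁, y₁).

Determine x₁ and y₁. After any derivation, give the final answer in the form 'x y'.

12799 720

d=316: √d = [17; 1,3,2,8,2,3,1,34] (ℓ=8, even), read p_7/q_7
k=0  a_k=17  p_k/q_k = 17/1
…
k=3  a_k=2  p_k/q_k = 160/9
…
k=5  a_k=2  p_k/q_k = 2862/161
k=6  a_k=3  p_k/q_k = 9937/559
k=7  a_k=1  p_k/q_k = 12799/720
fundamental: x₁=12799, y₁=720  (since 163814401 − 316·518400 = 1)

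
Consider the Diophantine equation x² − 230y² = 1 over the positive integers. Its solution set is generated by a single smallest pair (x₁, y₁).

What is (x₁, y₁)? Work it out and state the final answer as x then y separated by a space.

d=230: √d = [15; 6,30] (ℓ=2, even), read p_1/q_1
i=0: a=15 ⇒ p=15, q=1
i=1: a=6 ⇒ p=91, q=6
fundamental: x₁=91, y₁=6  (since 8281 − 230·36 = 1)

91 6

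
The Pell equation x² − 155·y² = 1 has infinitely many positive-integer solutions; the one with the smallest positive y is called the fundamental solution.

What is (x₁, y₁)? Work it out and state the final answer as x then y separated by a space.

d=155: √d = [12; 2,4,2,24] (ℓ=4, even), read p_3/q_3
k=0  a_k=12  p_k/q_k = 12/1
…
k=2  a_k=4  p_k/q_k = 112/9
k=3  a_k=2  p_k/q_k = 249/20
fundamental: x₁=249, y₁=20  (since 62001 − 155·400 = 1)

249 20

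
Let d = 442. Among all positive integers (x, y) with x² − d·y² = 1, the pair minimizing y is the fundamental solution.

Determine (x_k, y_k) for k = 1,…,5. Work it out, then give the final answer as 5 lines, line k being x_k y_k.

√442 = [21; 42, …], period ℓ=1 (odd) → k=1
i=0: a=21 ⇒ p=21, q=1
i=1: a=42 ⇒ p=883, q=42
fundamental: x₁=883, y₁=42  (since 779689 − 442·1764 = 1)
(x_2, y_2) = (883·883 + 442·42·42, 883·42 + 42·883) = (1559377, 74172)
(x_3, y_3) = (883·1559377 + 442·42·74172, 883·74172 + 42·1559377) = (2753858899, 130987710)
(x_4, y_4) = (883·2753858899 + 442·42·130987710, 883·130987710 + 42·2753858899) = (4863313256257, 231324221688)
(x_5, y_5) = (883·4863313256257 + 442·42·231324221688, 883·231324221688 + 42·4863313256257) = (8588608456690963, 408518444513298)

883 42
1559377 74172
2753858899 130987710
4863313256257 231324221688
8588608456690963 408518444513298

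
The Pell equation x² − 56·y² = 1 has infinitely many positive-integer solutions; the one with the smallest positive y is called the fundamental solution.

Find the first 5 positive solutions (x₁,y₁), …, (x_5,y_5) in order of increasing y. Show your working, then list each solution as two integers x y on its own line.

15 2
449 60
13455 1798
403201 53880
12082575 1614602

[7; 2,14] for √56; ℓ=2 ⇒ convergent index 1
step 0: (7, 1)  from 7·(1,0) + (0,1)
step 1: (15, 2)  from 2·(7,1) + (1,0)
fundamental: x₁=15, y₁=2  (since 225 − 56·4 = 1)
k=2:  x_2 = 15·15+56·2·2 = 449,  y_2 = 15·2+2·15 = 60
k=3:  x_3 = 15·449+56·2·60 = 13455,  y_3 = 15·60+2·449 = 1798
k=4:  x_4 = 15·13455+56·2·1798 = 403201,  y_4 = 15·1798+2·13455 = 53880
k=5:  x_5 = 15·403201+56·2·53880 = 12082575,  y_5 = 15·53880+2·403201 = 1614602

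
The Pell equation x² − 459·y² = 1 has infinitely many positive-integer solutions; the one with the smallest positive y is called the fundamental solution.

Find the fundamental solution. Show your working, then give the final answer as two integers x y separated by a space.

499850 23331

d=459: √d = [21; 2,2,1,4,21,4,1,2,2,42] (ℓ=10, even), read p_9/q_9
a_0=21:  p_0=21·1+0=21,  q_0=21·0+1=1
…
a_2=2:  p_2=2·43+21=107,  q_2=2·2+1=5
…
a_4=4:  p_4=4·150+107=707,  q_4=4·7+5=33
a_5=21:  p_5=21·707+150=14997,  q_5=21·33+7=700
…
a_8=2:  p_8=2·75692+60695=212079,  q_8=2·3533+2833=9899
a_9=2:  p_9=2·212079+75692=499850,  q_9=2·9899+3533=23331
(x₁, y₁) = (499850, 23331);  499850² − 459·23331² = 1 ✓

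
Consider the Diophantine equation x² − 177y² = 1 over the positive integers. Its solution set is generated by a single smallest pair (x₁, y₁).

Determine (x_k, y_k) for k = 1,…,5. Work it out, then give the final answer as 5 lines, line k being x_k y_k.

62423 4692
7793261857 585777432
972957569736599 73131969270780
121469860743542176897 9130233834994022448
15165026233415309047146263 1139873173290531757272228

[13; 3,3,2,8,2,3,3,26] for √177; ℓ=8 ⇒ convergent index 7
step 0: (13, 1)  from 13·(1,0) + (0,1)
…
step 2: (133, 10)  from 3·(40,3) + (13,1)
…
step 4: (2581, 194)  from 8·(306,23) + (133,10)
…
step 6: (18985, 1427)  from 3·(5468,411) + (2581,194)
step 7: (62423, 4692)  from 3·(18985,1427) + (5468,411)
→ (62423, 4692).  Check: 62423²=3896630929, 177·4692²=3896630928, difference 1.
n=2: (62423,4692)∘(62423,4692) = (62423·62423+177·4692·4692, 62423·4692+4692·62423) = (7793261857,585777432)
n=3: (7793261857,585777432)∘(62423,4692) = (62423·7793261857+177·4692·585777432, 62423·585777432+4692·7793261857) = (972957569736599,73131969270780)
n=4: (972957569736599,73131969270780)∘(62423,4692) = (62423·972957569736599+177·4692·73131969270780, 62423·73131969270780+4692·972957569736599) = (121469860743542176897,9130233834994022448)
n=5: (121469860743542176897,9130233834994022448)∘(62423,4692) = (62423·121469860743542176897+177·4692·9130233834994022448, 62423·9130233834994022448+4692·121469860743542176897) = (15165026233415309047146263,1139873173290531757272228)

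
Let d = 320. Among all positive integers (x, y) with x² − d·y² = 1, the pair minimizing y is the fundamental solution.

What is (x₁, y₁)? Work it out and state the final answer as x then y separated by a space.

161 9

√320 → a₀=17, period (1,7,1,34); ℓ=4 even so k=3
i=0: a=17 ⇒ p=17, q=1
i=1: a=1 ⇒ p=18, q=1
i=2: a=7 ⇒ p=143, q=8
i=3: a=1 ⇒ p=161, q=9
→ (161, 9).  Check: 161²=25921, 320·9²=25920, difference 1.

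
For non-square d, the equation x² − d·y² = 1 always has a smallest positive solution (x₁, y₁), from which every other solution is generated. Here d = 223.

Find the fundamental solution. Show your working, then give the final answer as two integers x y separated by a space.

224 15

d=223: √d = [14; 1,13,1,28] (ℓ=4, even), read p_3/q_3
i=0: a=14 ⇒ p=14, q=1
i=1: a=1 ⇒ p=15, q=1
i=2: a=13 ⇒ p=209, q=14
i=3: a=1 ⇒ p=224, q=15
→ (224, 15).  Check: 224²=50176, 223·15²=50175, difference 1.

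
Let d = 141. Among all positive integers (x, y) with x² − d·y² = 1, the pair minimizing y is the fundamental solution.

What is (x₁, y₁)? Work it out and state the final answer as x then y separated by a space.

√141 = [11; 1,6,1,22, …], period ℓ=4 (even) → k=3
i=0: a=11 ⇒ p=11, q=1
…
i=2: a=6 ⇒ p=83, q=7
i=3: a=1 ⇒ p=95, q=8
→ (95, 8).  Check: 95²=9025, 141·8²=9024, difference 1.

95 8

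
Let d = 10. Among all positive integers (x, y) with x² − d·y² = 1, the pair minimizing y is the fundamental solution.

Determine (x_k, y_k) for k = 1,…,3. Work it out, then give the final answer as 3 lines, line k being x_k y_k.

19 6
721 228
27379 8658

√10 = [3; 6, …], period ℓ=1 (odd) → k=1
step 0: (3, 1)  from 3·(1,0) + (0,1)
step 1: (19, 6)  from 6·(3,1) + (1,0)
(x₁, y₁) = (19, 6);  19² − 10·6² = 1 ✓
(19+6√10)^2 = 721 + 228√10
(19+6√10)^3 = 27379 + 8658√10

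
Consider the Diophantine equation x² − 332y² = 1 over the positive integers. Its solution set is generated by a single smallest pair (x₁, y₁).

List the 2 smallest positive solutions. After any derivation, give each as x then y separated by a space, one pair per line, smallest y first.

13447 738
361643617 19847772

√332 → a₀=18, period (4,1,1,8,1,1,4,36); ℓ=8 even so k=7
i=0: a=18 ⇒ p=18, q=1
i=1: a=4 ⇒ p=73, q=4
…
i=3: a=1 ⇒ p=164, q=9
…
i=5: a=1 ⇒ p=1567, q=86
i=6: a=1 ⇒ p=2970, q=163
i=7: a=4 ⇒ p=13447, q=738
fundamental: x₁=13447, y₁=738  (since 180821809 − 332·544644 = 1)
(x_2, y_2) = (13447·13447 + 332·738·738, 13447·738 + 738·13447) = (361643617, 19847772)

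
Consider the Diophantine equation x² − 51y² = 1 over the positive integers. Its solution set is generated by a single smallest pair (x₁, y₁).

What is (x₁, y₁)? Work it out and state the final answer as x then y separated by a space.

50 7

d=51: √d = [7; 7,14] (ℓ=2, even), read p_1/q_1
k=0  a_k=7  p_k/q_k = 7/1
k=1  a_k=7  p_k/q_k = 50/7
→ (50, 7).  Check: 50²=2500, 51·7²=2499, difference 1.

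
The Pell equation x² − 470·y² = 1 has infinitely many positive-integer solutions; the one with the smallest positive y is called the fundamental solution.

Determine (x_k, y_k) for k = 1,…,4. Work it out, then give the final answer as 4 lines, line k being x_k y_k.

1691 78
5718961 263796
19341524411 892157994
65413029839041 3017278071912

[21; 1,2,8,2,1,42] for √470; ℓ=6 ⇒ convergent index 5
a_0=21:  p_0=21·1+0=21,  q_0=21·0+1=1
…
a_4=2:  p_4=2·542+65=1149,  q_4=2·25+3=53
a_5=1:  p_5=1·1149+542=1691,  q_5=1·53+25=78
→ (1691, 78).  Check: 1691²=2859481, 470·78²=2859480, difference 1.
(1691+78√470)^2 = 5718961 + 263796√470
(1691+78√470)^3 = 19341524411 + 892157994√470
(1691+78√470)^4 = 65413029839041 + 3017278071912√470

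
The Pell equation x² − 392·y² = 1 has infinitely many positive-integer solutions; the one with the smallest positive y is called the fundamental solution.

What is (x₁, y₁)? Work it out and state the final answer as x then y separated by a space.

[19; 1,3,1,38] for √392; ℓ=4 ⇒ convergent index 3
i=0: a=19 ⇒ p=19, q=1
i=1: a=1 ⇒ p=20, q=1
i=2: a=3 ⇒ p=79, q=4
i=3: a=1 ⇒ p=99, q=5
→ (99, 5).  Check: 99²=9801, 392·5²=9800, difference 1.

99 5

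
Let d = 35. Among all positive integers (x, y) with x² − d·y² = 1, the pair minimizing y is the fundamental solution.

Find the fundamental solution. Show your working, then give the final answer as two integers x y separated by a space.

6 1

√35 → a₀=5, period (1,10); ℓ=2 even so k=1
i=0: a=5 ⇒ p=5, q=1
i=1: a=1 ⇒ p=6, q=1
(x₁, y₁) = (6, 1);  6² − 35·1² = 1 ✓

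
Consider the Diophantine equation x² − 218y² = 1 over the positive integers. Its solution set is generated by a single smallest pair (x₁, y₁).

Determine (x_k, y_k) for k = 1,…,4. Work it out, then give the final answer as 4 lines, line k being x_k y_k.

√218 = [14; 1,3,3,1,28, …], period ℓ=5 (odd) → k=9
i=0: a=14 ⇒ p=14, q=1
i=1: a=1 ⇒ p=15, q=1
…
i=5: a=28 ⇒ p=7220, q=489
…
i=7: a=3 ⇒ p=29633, q=2007
i=8: a=3 ⇒ p=96370, q=6527
i=9: a=1 ⇒ p=126003, q=8534
fundamental: x₁=126003, y₁=8534  (since 15876756009 − 218·72829156 = 1)
(x_2, y_2) = (126003·126003 + 218·8534·8534, 126003·8534 + 8534·126003) = (31753512017, 2150619204)
(x_3, y_3) = (126003·31753512017 + 218·8534·2150619204, 126003·2150619204 + 8534·31753512017) = (8002075549230099, 541968943114690)
(x_4, y_4) = (126003·8002075549230099 + 218·8534·541968943114690, 126003·541968943114690 + 8534·8002075549230099) = (2016571050827526816577, 136579425476409948936)

126003 8534
31753512017 2150619204
8002075549230099 541968943114690
2016571050827526816577 136579425476409948936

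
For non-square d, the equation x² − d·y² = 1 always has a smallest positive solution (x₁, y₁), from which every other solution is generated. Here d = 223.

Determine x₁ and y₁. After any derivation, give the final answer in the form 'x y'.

d=223: √d = [14; 1,13,1,28] (ℓ=4, even), read p_3/q_3
a_0=14:  p_0=14·1+0=14,  q_0=14·0+1=1
a_1=1:  p_1=1·14+1=15,  q_1=1·1+0=1
a_2=13:  p_2=13·15+14=209,  q_2=13·1+1=14
a_3=1:  p_3=1·209+15=224,  q_3=1·14+1=15
fundamental: x₁=224, y₁=15  (since 50176 − 223·225 = 1)

224 15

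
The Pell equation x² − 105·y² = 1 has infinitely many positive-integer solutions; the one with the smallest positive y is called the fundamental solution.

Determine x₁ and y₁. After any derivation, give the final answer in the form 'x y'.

√105 = [10; 4,20, …], period ℓ=2 (even) → k=1
step 0: (10, 1)  from 10·(1,0) + (0,1)
step 1: (41, 4)  from 4·(10,1) + (1,0)
fundamental: x₁=41, y₁=4  (since 1681 − 105·16 = 1)

41 4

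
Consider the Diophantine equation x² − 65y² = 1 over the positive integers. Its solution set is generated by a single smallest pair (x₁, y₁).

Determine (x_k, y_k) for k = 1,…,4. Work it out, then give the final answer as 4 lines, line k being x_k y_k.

129 16
33281 4128
8586369 1065008
2215249921 274767936

√65 = [8; 16, …], period ℓ=1 (odd) → k=1
k=0  a_k=8  p_k/q_k = 8/1
k=1  a_k=16  p_k/q_k = 129/16
→ (129, 16).  Check: 129²=16641, 65·16²=16640, difference 1.
(129+16√65)^2 = 33281 + 4128√65
(129+16√65)^3 = 8586369 + 1065008√65
(129+16√65)^4 = 2215249921 + 274767936√65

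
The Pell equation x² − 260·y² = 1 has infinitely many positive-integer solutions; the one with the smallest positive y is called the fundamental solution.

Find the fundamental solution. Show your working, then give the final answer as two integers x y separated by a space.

[16; 8,32] for √260; ℓ=2 ⇒ convergent index 1
a_0=16:  p_0=16·1+0=16,  q_0=16·0+1=1
a_1=8:  p_1=8·16+1=129,  q_1=8·1+0=8
→ (129, 8).  Check: 129²=16641, 260·8²=16640, difference 1.

129 8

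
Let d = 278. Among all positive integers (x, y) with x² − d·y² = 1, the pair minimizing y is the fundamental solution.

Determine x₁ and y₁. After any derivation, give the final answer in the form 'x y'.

√278 = [16; 1,2,16,2,1,32, …], period ℓ=6 (even) → k=5
k=0  a_k=16  p_k/q_k = 16/1
…
k=2  a_k=2  p_k/q_k = 50/3
…
k=4  a_k=2  p_k/q_k = 1684/101
k=5  a_k=1  p_k/q_k = 2501/150
fundamental: x₁=2501, y₁=150  (since 6255001 − 278·22500 = 1)

2501 150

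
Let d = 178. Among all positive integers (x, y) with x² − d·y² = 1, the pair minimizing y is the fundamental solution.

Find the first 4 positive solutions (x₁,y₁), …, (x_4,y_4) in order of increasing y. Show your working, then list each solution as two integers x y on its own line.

√178 = [13; 2,1,12,1,2,26, …], period ℓ=6 (even) → k=5
a_0=13:  p_0=13·1+0=13,  q_0=13·0+1=1
a_1=2:  p_1=2·13+1=27,  q_1=2·1+0=2
…
a_4=1:  p_4=1·507+40=547,  q_4=1·38+3=41
a_5=2:  p_5=2·547+507=1601,  q_5=2·41+38=120
→ (1601, 120).  Check: 1601²=2563201, 178·120²=2563200, difference 1.
n=2: (1601,120)∘(1601,120) = (1601·1601+178·120·120, 1601·120+120·1601) = (5126401,384240)
n=3: (5126401,384240)∘(1601,120) = (1601·5126401+178·120·384240, 1601·384240+120·5126401) = (16414734401,1230336360)
n=4: (16414734401,1230336360)∘(1601,120) = (1601·16414734401+178·120·1230336360, 1601·1230336360+120·16414734401) = (52559974425601,3939536640480)

1601 120
5126401 384240
16414734401 1230336360
52559974425601 3939536640480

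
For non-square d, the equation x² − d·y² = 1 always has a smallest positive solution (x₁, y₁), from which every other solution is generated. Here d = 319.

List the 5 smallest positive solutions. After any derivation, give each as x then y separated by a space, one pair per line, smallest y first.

[17; 1,6,5,1,4,…,6,1,34] for √319; ℓ=14 ⇒ convergent index 13
k=0  a_k=17  p_k/q_k = 17/1
k=1  a_k=1  p_k/q_k = 18/1
…
k=3  a_k=5  p_k/q_k = 643/36
k=4  a_k=1  p_k/q_k = 768/43
k=5  a_k=4  p_k/q_k = 3715/208
k=6  a_k=3  p_k/q_k = 11913/667
k=7  a_k=1  p_k/q_k = 15628/875
…
k=10  a_k=1  p_k/q_k = 309613/17335
…
k=12  a_k=6  p_k/q_k = 11102899/621643
k=13  a_k=1  p_k/q_k = 12901780/722361
(x₁, y₁) = (12901780, 722361);  12901780² − 319·722361² = 1 ✓
k=2:  x_2 = 12901780·12901780+319·722361·722361 = 332911854336799,  y_2 = 12901780·722361+722361·12901780 = 18639485405160
k=3:  x_3 = 12901780·332911854336799+319·722361·18639485405160 = 8590311008090840302660,  y_3 = 12901780·18639485405160+722361·332911854336799 = 480965080021169647239
k=4:  x_4 = 12901780·8590311008090840302660+319·722361·480965080021169647239 = 221660605515932150288251132801,  y_4 = 12901780·480965080021169647239+722361·8590311008090840302660 = 12410611300231033623224965680
k=5:  x_5 = 12901780·221660605515932150288251132801+319·722361·12410611300231033623224965680 = 5719632734066677605580897309458268900,  y_5 = 12901780·12410611300231033623224965680+722361·221660605515932150288251132801 = 320237953322189008993822774252173561

12901780 722361
332911854336799 18639485405160
8590311008090840302660 480965080021169647239
221660605515932150288251132801 12410611300231033623224965680
5719632734066677605580897309458268900 320237953322189008993822774252173561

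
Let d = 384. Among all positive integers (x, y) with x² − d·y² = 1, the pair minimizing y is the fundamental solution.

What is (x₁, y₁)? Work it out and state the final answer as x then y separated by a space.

√384 → a₀=19, period (1,1,2,9,2,1,1,38); ℓ=8 even so k=7
k=0  a_k=19  p_k/q_k = 19/1
k=1  a_k=1  p_k/q_k = 20/1
k=2  a_k=1  p_k/q_k = 39/2
k=3  a_k=2  p_k/q_k = 98/5
k=4  a_k=9  p_k/q_k = 921/47
k=5  a_k=2  p_k/q_k = 1940/99
k=6  a_k=1  p_k/q_k = 2861/146
k=7  a_k=1  p_k/q_k = 4801/245
→ (4801, 245).  Check: 4801²=23049601, 384·245²=23049600, difference 1.

4801 245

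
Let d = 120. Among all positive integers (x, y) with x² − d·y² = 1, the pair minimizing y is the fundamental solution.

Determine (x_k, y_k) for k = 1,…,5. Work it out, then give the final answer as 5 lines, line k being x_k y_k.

√120 = [10; 1,20, …], period ℓ=2 (even) → k=1
i=0: a=10 ⇒ p=10, q=1
i=1: a=1 ⇒ p=11, q=1
→ (11, 1).  Check: 11²=121, 120·1²=120, difference 1.
(11+1√120)^2 = 241 + 22√120
(11+1√120)^3 = 5291 + 483√120
(11+1√120)^4 = 116161 + 10604√120
(11+1√120)^5 = 2550251 + 232805√120

11 1
241 22
5291 483
116161 10604
2550251 232805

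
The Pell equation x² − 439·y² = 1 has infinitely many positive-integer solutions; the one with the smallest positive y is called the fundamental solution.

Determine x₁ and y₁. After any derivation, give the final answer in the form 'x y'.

d=439: √d = [20; 1,19,1,40] (ℓ=4, even), read p_3/q_3
k=0  a_k=20  p_k/q_k = 20/1
k=1  a_k=1  p_k/q_k = 21/1
k=2  a_k=19  p_k/q_k = 419/20
k=3  a_k=1  p_k/q_k = 440/21
fundamental: x₁=440, y₁=21  (since 193600 − 439·441 = 1)

440 21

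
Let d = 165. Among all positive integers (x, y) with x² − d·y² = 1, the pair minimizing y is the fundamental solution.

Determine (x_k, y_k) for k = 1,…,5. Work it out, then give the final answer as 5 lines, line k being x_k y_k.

√165 → a₀=12, period (1,5,2,5,1,24); ℓ=6 even so k=5
i=0: a=12 ⇒ p=12, q=1
i=1: a=1 ⇒ p=13, q=1
i=2: a=5 ⇒ p=77, q=6
i=3: a=2 ⇒ p=167, q=13
i=4: a=5 ⇒ p=912, q=71
i=5: a=1 ⇒ p=1079, q=84
(x₁, y₁) = (1079, 84);  1079² − 165·84² = 1 ✓
n=2: (1079,84)∘(1079,84) = (1079·1079+165·84·84, 1079·84+84·1079) = (2328481,181272)
n=3: (2328481,181272)∘(1079,84) = (1079·2328481+165·84·181272, 1079·181272+84·2328481) = (5024860919,391184892)
n=4: (5024860919,391184892)∘(1079,84) = (1079·5024860919+165·84·391184892, 1079·391184892+84·5024860919) = (10843647534721,844176815664)
n=5: (10843647534721,844176815664)∘(1079,84) = (1079·10843647534721+165·84·844176815664, 1079·844176815664+84·10843647534721) = (23400586355066999,1821733177018020)

1079 84
2328481 181272
5024860919 391184892
10843647534721 844176815664
23400586355066999 1821733177018020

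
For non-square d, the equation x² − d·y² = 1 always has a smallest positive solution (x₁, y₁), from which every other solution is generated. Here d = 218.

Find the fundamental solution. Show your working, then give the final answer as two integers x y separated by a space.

126003 8534

d=218: √d = [14; 1,3,3,1,28] (ℓ=5, odd), read p_9/q_9
k=0  a_k=14  p_k/q_k = 14/1
k=1  a_k=1  p_k/q_k = 15/1
…
k=4  a_k=1  p_k/q_k = 251/17
k=5  a_k=28  p_k/q_k = 7220/489
k=6  a_k=1  p_k/q_k = 7471/506
k=7  a_k=3  p_k/q_k = 29633/2007
k=8  a_k=3  p_k/q_k = 96370/6527
k=9  a_k=1  p_k/q_k = 126003/8534
→ (126003, 8534).  Check: 126003²=15876756009, 218·8534²=15876756008, difference 1.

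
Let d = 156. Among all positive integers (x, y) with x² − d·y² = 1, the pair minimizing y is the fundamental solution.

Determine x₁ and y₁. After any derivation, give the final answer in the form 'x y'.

25 2

d=156: √d = [12; 2,24] (ℓ=2, even), read p_1/q_1
k=0  a_k=12  p_k/q_k = 12/1
k=1  a_k=2  p_k/q_k = 25/2
(x₁, y₁) = (25, 2);  25² − 156·2² = 1 ✓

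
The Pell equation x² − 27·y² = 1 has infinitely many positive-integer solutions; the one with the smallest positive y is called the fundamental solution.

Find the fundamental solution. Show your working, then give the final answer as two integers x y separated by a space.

√27 → a₀=5, period (5,10); ℓ=2 even so k=1
i=0: a=5 ⇒ p=5, q=1
i=1: a=5 ⇒ p=26, q=5
fundamental: x₁=26, y₁=5  (since 676 − 27·25 = 1)

26 5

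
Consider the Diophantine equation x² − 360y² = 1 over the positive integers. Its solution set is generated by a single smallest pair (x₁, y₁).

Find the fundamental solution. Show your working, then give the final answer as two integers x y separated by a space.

d=360: √d = [18; 1,36] (ℓ=2, even), read p_1/q_1
k=0  a_k=18  p_k/q_k = 18/1
k=1  a_k=1  p_k/q_k = 19/1
(x₁, y₁) = (19, 1);  19² − 360·1² = 1 ✓

19 1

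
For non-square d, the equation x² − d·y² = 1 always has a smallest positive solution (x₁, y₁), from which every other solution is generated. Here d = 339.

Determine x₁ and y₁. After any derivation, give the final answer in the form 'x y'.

√339 → a₀=18, period (2,2,2,1,17,1,2,2,2,36); ℓ=10 even so k=9
k=0  a_k=18  p_k/q_k = 18/1
…
k=2  a_k=2  p_k/q_k = 92/5
k=3  a_k=2  p_k/q_k = 221/12
…
k=5  a_k=17  p_k/q_k = 5542/301
…
k=8  a_k=2  p_k/q_k = 40359/2192
k=9  a_k=2  p_k/q_k = 97970/5321
fundamental: x₁=97970, y₁=5321  (since 9598120900 − 339·28313041 = 1)

97970 5321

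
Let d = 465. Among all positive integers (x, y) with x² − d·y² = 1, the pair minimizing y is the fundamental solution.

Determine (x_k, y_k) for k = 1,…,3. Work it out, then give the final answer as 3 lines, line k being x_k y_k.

15871 736
503777281 23362112
15990898437631 741560158368

√465 = [21; 1,1,3,2,2,2,3,1,1,42, …], period ℓ=10 (even) → k=9
k=0  a_k=21  p_k/q_k = 21/1
k=1  a_k=1  p_k/q_k = 22/1
k=2  a_k=1  p_k/q_k = 43/2
k=3  a_k=3  p_k/q_k = 151/7
k=4  a_k=2  p_k/q_k = 345/16
k=5  a_k=2  p_k/q_k = 841/39
k=6  a_k=2  p_k/q_k = 2027/94
k=7  a_k=3  p_k/q_k = 6922/321
k=8  a_k=1  p_k/q_k = 8949/415
k=9  a_k=1  p_k/q_k = 15871/736
→ (15871, 736).  Check: 15871²=251888641, 465·736²=251888640, difference 1.
(15871+736√465)^2 = 503777281 + 23362112√465
(15871+736√465)^3 = 15990898437631 + 741560158368√465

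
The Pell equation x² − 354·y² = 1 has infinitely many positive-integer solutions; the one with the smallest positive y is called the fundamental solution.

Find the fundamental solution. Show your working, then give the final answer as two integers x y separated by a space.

258065 13716

√354 = [18; 1,4,2,2,18,2,2,4,1,36, …], period ℓ=10 (even) → k=9
a_0=18:  p_0=18·1+0=18,  q_0=18·0+1=1
…
a_2=4:  p_2=4·19+18=94,  q_2=4·1+1=5
a_3=2:  p_3=2·94+19=207,  q_3=2·5+1=11
a_4=2:  p_4=2·207+94=508,  q_4=2·11+5=27
a_5=18:  p_5=18·508+207=9351,  q_5=18·27+11=497
…
a_7=2:  p_7=2·19210+9351=47771,  q_7=2·1021+497=2539
a_8=4:  p_8=4·47771+19210=210294,  q_8=4·2539+1021=11177
a_9=1:  p_9=1·210294+47771=258065,  q_9=1·11177+2539=13716
(x₁, y₁) = (258065, 13716);  258065² − 354·13716² = 1 ✓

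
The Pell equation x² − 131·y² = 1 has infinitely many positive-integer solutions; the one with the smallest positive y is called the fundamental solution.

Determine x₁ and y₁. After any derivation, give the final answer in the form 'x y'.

10610 927

[11; 2,4,11,4,2,22] for √131; ℓ=6 ⇒ convergent index 5
i=0: a=11 ⇒ p=11, q=1
i=1: a=2 ⇒ p=23, q=2
…
i=3: a=11 ⇒ p=1156, q=101
i=4: a=4 ⇒ p=4727, q=413
i=5: a=2 ⇒ p=10610, q=927
fundamental: x₁=10610, y₁=927  (since 112572100 − 131·859329 = 1)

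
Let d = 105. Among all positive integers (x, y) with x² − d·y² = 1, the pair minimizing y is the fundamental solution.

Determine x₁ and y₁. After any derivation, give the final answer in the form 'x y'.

41 4

√105 = [10; 4,20, …], period ℓ=2 (even) → k=1
a_0=10:  p_0=10·1+0=10,  q_0=10·0+1=1
a_1=4:  p_1=4·10+1=41,  q_1=4·1+0=4
→ (41, 4).  Check: 41²=1681, 105·4²=1680, difference 1.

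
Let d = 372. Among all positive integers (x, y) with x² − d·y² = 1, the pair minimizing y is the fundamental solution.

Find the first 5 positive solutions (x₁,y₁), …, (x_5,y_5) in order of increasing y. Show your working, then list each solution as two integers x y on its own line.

12151 630
295293601 15310260
7176225079351 372069937890
174396621583094401 9042043615292520
4238186690536135053751 219739743566768883150

d=372: √d = [19; 3,2,12,2,3,38] (ℓ=6, even), read p_5/q_5
k=0  a_k=19  p_k/q_k = 19/1
k=1  a_k=3  p_k/q_k = 58/3
k=2  a_k=2  p_k/q_k = 135/7
…
k=4  a_k=2  p_k/q_k = 3491/181
k=5  a_k=3  p_k/q_k = 12151/630
(x₁, y₁) = (12151, 630);  12151² − 372·630² = 1 ✓
(x_2, y_2) = (12151·12151 + 372·630·630, 12151·630 + 630·12151) = (295293601, 15310260)
(x_3, y_3) = (12151·295293601 + 372·630·15310260, 12151·15310260 + 630·295293601) = (7176225079351, 372069937890)
(x_4, y_4) = (12151·7176225079351 + 372·630·372069937890, 12151·372069937890 + 630·7176225079351) = (174396621583094401, 9042043615292520)
(x_5, y_5) = (12151·174396621583094401 + 372·630·9042043615292520, 12151·9042043615292520 + 630·174396621583094401) = (4238186690536135053751, 219739743566768883150)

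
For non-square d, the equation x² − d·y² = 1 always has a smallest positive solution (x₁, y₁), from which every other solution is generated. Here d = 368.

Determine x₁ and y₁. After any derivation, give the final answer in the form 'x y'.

d=368: √d = [19; 5,2,5,38] (ℓ=4, even), read p_3/q_3
i=0: a=19 ⇒ p=19, q=1
i=1: a=5 ⇒ p=96, q=5
i=2: a=2 ⇒ p=211, q=11
i=3: a=5 ⇒ p=1151, q=60
fundamental: x₁=1151, y₁=60  (since 1324801 − 368·3600 = 1)

1151 60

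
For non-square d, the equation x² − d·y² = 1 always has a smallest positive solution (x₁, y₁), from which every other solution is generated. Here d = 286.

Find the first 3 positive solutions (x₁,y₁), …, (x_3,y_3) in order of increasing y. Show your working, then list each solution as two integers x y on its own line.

√286 = [16; 1,10,3,3,2,3,3,10,1,32, …], period ℓ=10 (even) → k=9
i=0: a=16 ⇒ p=16, q=1
i=1: a=1 ⇒ p=17, q=1
…
i=3: a=3 ⇒ p=575, q=34
i=4: a=3 ⇒ p=1911, q=113
i=5: a=2 ⇒ p=4397, q=260
i=6: a=3 ⇒ p=15102, q=893
i=7: a=3 ⇒ p=49703, q=2939
i=8: a=10 ⇒ p=512132, q=30283
i=9: a=1 ⇒ p=561835, q=33222
fundamental: x₁=561835, y₁=33222  (since 315658567225 − 286·1103701284 = 1)
k=2:  x_2 = 561835·561835+286·33222·33222 = 631317134449,  y_2 = 561835·33222+33222·561835 = 37330564740
k=3:  x_3 = 561835·631317134449+286·33222·37330564740 = 709392124465745995,  y_3 = 561835·37330564740+33222·631317134449 = 41947235681362578

561835 33222
631317134449 37330564740
709392124465745995 41947235681362578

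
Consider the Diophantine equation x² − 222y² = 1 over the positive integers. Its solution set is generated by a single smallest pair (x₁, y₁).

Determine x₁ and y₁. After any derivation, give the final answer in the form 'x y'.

[14; 1,8,1,28] for √222; ℓ=4 ⇒ convergent index 3
i=0: a=14 ⇒ p=14, q=1
…
i=2: a=8 ⇒ p=134, q=9
i=3: a=1 ⇒ p=149, q=10
→ (149, 10).  Check: 149²=22201, 222·10²=22200, difference 1.

149 10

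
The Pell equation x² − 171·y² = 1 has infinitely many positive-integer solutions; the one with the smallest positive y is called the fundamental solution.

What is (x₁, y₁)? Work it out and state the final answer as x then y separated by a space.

√171 = [13; 13,26, …], period ℓ=2 (even) → k=1
k=0  a_k=13  p_k/q_k = 13/1
k=1  a_k=13  p_k/q_k = 170/13
fundamental: x₁=170, y₁=13  (since 28900 − 171·169 = 1)

170 13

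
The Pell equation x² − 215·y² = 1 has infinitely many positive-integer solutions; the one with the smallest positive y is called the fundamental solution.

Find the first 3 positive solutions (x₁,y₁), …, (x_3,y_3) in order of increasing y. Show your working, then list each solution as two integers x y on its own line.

√215 = [14; 1,1,1,28, …], period ℓ=4 (even) → k=3
step 0: (14, 1)  from 14·(1,0) + (0,1)
step 1: (15, 1)  from 1·(14,1) + (1,0)
step 2: (29, 2)  from 1·(15,1) + (14,1)
step 3: (44, 3)  from 1·(29,2) + (15,1)
(x₁, y₁) = (44, 3);  44² − 215·3² = 1 ✓
(x_2, y_2) = (44·44 + 215·3·3, 44·3 + 3·44) = (3871, 264)
(x_3, y_3) = (44·3871 + 215·3·264, 44·264 + 3·3871) = (340604, 23229)

44 3
3871 264
340604 23229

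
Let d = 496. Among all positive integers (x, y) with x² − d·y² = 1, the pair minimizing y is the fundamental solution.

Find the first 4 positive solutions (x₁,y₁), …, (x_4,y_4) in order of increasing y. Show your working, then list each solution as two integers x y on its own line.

4620799 207480
42703566796801 1917446753040
394649197502177907199 17720272078000750440
3647189234337689639247667201 163763630995505661818050080

√496 = [22; 3,1,2,4,1,…,1,3,44, …], period ℓ=16 (even) → k=15
k=0  a_k=22  p_k/q_k = 22/1
…
k=4  a_k=4  p_k/q_k = 1069/48
…
k=7  a_k=2  p_k/q_k = 6080/273
…
k=10  a_k=1  p_k/q_k = 49709/2232
k=11  a_k=1  p_k/q_k = 84875/3811
…
k=14  a_k=1  p_k/q_k = 1252502/56239
k=15  a_k=3  p_k/q_k = 4620799/207480
(x₁, y₁) = (4620799, 207480);  4620799² − 496·207480² = 1 ✓
(4620799+207480√496)^2 = 42703566796801 + 1917446753040√496
(4620799+207480√496)^3 = 394649197502177907199 + 17720272078000750440√496
(4620799+207480√496)^4 = 3647189234337689639247667201 + 163763630995505661818050080√496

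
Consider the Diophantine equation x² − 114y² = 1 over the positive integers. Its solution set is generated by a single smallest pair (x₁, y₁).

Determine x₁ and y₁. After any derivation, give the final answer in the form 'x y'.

1025 96

√114 = [10; 1,2,10,2,1,20, …], period ℓ=6 (even) → k=5
k=0  a_k=10  p_k/q_k = 10/1
k=1  a_k=1  p_k/q_k = 11/1
k=2  a_k=2  p_k/q_k = 32/3
k=3  a_k=10  p_k/q_k = 331/31
k=4  a_k=2  p_k/q_k = 694/65
k=5  a_k=1  p_k/q_k = 1025/96
(x₁, y₁) = (1025, 96);  1025² − 114·96² = 1 ✓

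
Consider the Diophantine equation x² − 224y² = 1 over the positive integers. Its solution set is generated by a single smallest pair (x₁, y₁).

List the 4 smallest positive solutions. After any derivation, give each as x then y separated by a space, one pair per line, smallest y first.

√224 → a₀=14, period (1,28); ℓ=2 even so k=1
i=0: a=14 ⇒ p=14, q=1
i=1: a=1 ⇒ p=15, q=1
fundamental: x₁=15, y₁=1  (since 225 − 224·1 = 1)
(15+1√224)^2 = 449 + 30√224
(15+1√224)^3 = 13455 + 899√224
(15+1√224)^4 = 403201 + 26940√224

15 1
449 30
13455 899
403201 26940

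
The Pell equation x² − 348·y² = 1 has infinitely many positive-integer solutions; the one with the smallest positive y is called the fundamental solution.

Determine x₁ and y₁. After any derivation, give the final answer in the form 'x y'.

1567 84

[18; 1,1,1,8,1,1,1,36] for √348; ℓ=8 ⇒ convergent index 7
step 0: (18, 1)  from 18·(1,0) + (0,1)
step 1: (19, 1)  from 1·(18,1) + (1,0)
step 2: (37, 2)  from 1·(19,1) + (18,1)
step 3: (56, 3)  from 1·(37,2) + (19,1)
…
step 6: (1026, 55)  from 1·(541,29) + (485,26)
step 7: (1567, 84)  from 1·(1026,55) + (541,29)
→ (1567, 84).  Check: 1567²=2455489, 348·84²=2455488, difference 1.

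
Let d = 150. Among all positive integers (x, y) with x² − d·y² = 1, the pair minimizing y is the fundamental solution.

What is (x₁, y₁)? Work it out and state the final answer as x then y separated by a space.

√150 = [12; 4,24, …], period ℓ=2 (even) → k=1
k=0  a_k=12  p_k/q_k = 12/1
k=1  a_k=4  p_k/q_k = 49/4
fundamental: x₁=49, y₁=4  (since 2401 − 150·16 = 1)

49 4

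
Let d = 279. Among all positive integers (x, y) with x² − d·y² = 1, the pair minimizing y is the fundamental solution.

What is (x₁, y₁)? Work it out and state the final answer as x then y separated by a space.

√279 → a₀=16, period (1,2,2,1,2,2,1,32); ℓ=8 even so k=7
a_0=16:  p_0=16·1+0=16,  q_0=16·0+1=1
…
a_4=1:  p_4=1·117+50=167,  q_4=1·7+3=10
…
a_6=2:  p_6=2·451+167=1069,  q_6=2·27+10=64
a_7=1:  p_7=1·1069+451=1520,  q_7=1·64+27=91
→ (1520, 91).  Check: 1520²=2310400, 279·91²=2310399, difference 1.

1520 91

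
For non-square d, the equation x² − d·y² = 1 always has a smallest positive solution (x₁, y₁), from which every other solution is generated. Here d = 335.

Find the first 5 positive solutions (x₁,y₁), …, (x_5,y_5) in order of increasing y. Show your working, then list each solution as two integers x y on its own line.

604 33
729631 39864
881393644 48155679
1064722792321 58172020368
1286184251730124 70271752448865

[18; 3,3,3,36] for √335; ℓ=4 ⇒ convergent index 3
k=0  a_k=18  p_k/q_k = 18/1
k=1  a_k=3  p_k/q_k = 55/3
k=2  a_k=3  p_k/q_k = 183/10
k=3  a_k=3  p_k/q_k = 604/33
fundamental: x₁=604, y₁=33  (since 364816 − 335·1089 = 1)
n=2: (604,33)∘(604,33) = (604·604+335·33·33, 604·33+33·604) = (729631,39864)
n=3: (729631,39864)∘(604,33) = (604·729631+335·33·39864, 604·39864+33·729631) = (881393644,48155679)
n=4: (881393644,48155679)∘(604,33) = (604·881393644+335·33·48155679, 604·48155679+33·881393644) = (1064722792321,58172020368)
n=5: (1064722792321,58172020368)∘(604,33) = (604·1064722792321+335·33·58172020368, 604·58172020368+33·1064722792321) = (1286184251730124,70271752448865)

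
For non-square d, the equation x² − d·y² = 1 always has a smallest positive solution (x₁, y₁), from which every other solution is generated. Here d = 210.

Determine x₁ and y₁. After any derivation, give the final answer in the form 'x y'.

29 2

√210 → a₀=14, period (2,28); ℓ=2 even so k=1
step 0: (14, 1)  from 14·(1,0) + (0,1)
step 1: (29, 2)  from 2·(14,1) + (1,0)
→ (29, 2).  Check: 29²=841, 210·2²=840, difference 1.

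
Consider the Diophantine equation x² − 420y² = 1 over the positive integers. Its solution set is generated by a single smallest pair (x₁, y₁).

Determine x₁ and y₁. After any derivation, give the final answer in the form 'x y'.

41 2

d=420: √d = [20; 2,40] (ℓ=2, even), read p_1/q_1
a_0=20:  p_0=20·1+0=20,  q_0=20·0+1=1
a_1=2:  p_1=2·20+1=41,  q_1=2·1+0=2
(x₁, y₁) = (41, 2);  41² − 420·2² = 1 ✓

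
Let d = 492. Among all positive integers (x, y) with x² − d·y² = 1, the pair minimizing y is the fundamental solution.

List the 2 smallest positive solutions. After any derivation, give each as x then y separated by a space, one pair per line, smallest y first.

29767 1342
1772148577 79894628

[22; 5,1,1,10,1,1,5,44] for √492; ℓ=8 ⇒ convergent index 7
step 0: (22, 1)  from 22·(1,0) + (0,1)
step 1: (111, 5)  from 5·(22,1) + (1,0)
step 2: (133, 6)  from 1·(111,5) + (22,1)
step 3: (244, 11)  from 1·(133,6) + (111,5)
step 4: (2573, 116)  from 10·(244,11) + (133,6)
step 5: (2817, 127)  from 1·(2573,116) + (244,11)
step 6: (5390, 243)  from 1·(2817,127) + (2573,116)
step 7: (29767, 1342)  from 5·(5390,243) + (2817,127)
(x₁, y₁) = (29767, 1342);  29767² − 492·1342² = 1 ✓
k=2:  x_2 = 29767·29767+492·1342·1342 = 1772148577,  y_2 = 29767·1342+1342·29767 = 79894628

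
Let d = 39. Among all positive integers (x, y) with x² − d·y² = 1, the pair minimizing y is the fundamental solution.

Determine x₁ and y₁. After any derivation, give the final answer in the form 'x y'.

√39 = [6; 4,12, …], period ℓ=2 (even) → k=1
k=0  a_k=6  p_k/q_k = 6/1
k=1  a_k=4  p_k/q_k = 25/4
→ (25, 4).  Check: 25²=625, 39·4²=624, difference 1.

25 4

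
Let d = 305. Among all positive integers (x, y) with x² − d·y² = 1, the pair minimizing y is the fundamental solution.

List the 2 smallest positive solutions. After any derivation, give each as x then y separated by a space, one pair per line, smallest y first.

489 28
478241 27384

√305 → a₀=17, period (2,6,2,34); ℓ=4 even so k=3
i=0: a=17 ⇒ p=17, q=1
i=1: a=2 ⇒ p=35, q=2
i=2: a=6 ⇒ p=227, q=13
i=3: a=2 ⇒ p=489, q=28
fundamental: x₁=489, y₁=28  (since 239121 − 305·784 = 1)
n=2: (489,28)∘(489,28) = (489·489+305·28·28, 489·28+28·489) = (478241,27384)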